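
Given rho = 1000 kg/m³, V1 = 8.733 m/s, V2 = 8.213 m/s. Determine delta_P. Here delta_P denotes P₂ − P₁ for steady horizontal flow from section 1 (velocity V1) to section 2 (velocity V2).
Formula: \Delta P = \frac{1}{2} \rho (V_1^2 - V_2^2)
delta_P = 0.5·1000·(8.733² − 8.213²)/1000 = 4.406 kPa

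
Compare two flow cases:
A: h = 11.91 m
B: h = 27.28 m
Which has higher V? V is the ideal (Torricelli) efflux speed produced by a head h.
V(A) = 15.29 m/s, V(B) = 23.14 m/s. Answer: B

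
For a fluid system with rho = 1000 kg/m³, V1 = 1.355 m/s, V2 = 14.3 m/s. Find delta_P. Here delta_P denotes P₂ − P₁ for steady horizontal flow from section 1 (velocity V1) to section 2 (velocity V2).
Formula: \Delta P = \frac{1}{2} \rho (V_1^2 - V_2^2)
delta_P = 0.5·1000·(1.355² − 14.3²)/1000 = -101.3 kPa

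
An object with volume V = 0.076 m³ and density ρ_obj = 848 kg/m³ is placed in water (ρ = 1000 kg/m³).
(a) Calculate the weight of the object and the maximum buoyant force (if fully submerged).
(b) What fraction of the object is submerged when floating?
(a) W=rho_obj*g*V=848*9.81*0.076=632.2 N; F_B(max)=rho*g*V=1000*9.81*0.076=745.6 N
(b) Floating fraction=rho_obj/rho=848/1000=0.848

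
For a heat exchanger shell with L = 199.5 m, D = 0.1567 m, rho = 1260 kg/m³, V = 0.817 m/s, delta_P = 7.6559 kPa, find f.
Formula: \Delta P = f \frac{L}{D} \frac{\rho V^2}{2}
Substituting knowns: 7.6559 = f·(199.5/0.1567)·0.5·1260·0.817²/1000
Solving for f: f = (7.6559·1000)/((199.5/0.1567)·0.5·1260·0.817²) = 0.0143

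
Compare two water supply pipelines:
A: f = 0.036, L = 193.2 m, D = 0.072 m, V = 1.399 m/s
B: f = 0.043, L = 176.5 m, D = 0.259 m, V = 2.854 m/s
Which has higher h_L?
h_L(A) = 9.636 m, h_L(B) = 12.17 m. Answer: B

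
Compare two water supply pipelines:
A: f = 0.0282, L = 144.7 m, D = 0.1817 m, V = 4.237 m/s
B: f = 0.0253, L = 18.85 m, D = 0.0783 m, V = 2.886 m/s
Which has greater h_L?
h_L(A) = 20.55 m, h_L(B) = 2.586 m. Answer: A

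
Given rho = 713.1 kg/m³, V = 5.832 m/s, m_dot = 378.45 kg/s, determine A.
Formula: \dot{m} = \rho A V
Substituting knowns: 378.45 = 713.1·A·5.832
Solving for A: A = 378.45/(713.1·5.832) = 0.091 m²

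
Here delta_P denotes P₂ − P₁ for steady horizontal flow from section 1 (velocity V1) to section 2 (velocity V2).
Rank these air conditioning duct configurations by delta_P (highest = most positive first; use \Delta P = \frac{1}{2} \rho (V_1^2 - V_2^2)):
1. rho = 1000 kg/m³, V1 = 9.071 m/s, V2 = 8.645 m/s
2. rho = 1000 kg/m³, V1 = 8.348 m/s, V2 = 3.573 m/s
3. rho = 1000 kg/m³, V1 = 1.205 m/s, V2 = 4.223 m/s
Case 1: delta_P = 3.774 kPa
Case 2: delta_P = 28.46 kPa
Case 3: delta_P = -8.191 kPa
Ranking (highest first): 2, 1, 3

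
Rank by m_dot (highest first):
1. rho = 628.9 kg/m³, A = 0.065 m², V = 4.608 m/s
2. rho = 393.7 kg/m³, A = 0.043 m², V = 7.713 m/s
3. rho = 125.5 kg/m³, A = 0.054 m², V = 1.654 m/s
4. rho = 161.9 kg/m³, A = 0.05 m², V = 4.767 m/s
Case 1: m_dot = 188.4 kg/s
Case 2: m_dot = 130.6 kg/s
Case 3: m_dot = 11.21 kg/s
Case 4: m_dot = 38.59 kg/s
Ranking (highest first): 1, 2, 4, 3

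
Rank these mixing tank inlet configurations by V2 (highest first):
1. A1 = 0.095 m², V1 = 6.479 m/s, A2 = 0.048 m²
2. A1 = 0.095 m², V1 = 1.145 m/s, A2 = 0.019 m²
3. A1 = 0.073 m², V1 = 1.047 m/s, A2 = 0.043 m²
Case 1: V2 = 12.82 m/s
Case 2: V2 = 5.725 m/s
Case 3: V2 = 1.777 m/s
Ranking (highest first): 1, 2, 3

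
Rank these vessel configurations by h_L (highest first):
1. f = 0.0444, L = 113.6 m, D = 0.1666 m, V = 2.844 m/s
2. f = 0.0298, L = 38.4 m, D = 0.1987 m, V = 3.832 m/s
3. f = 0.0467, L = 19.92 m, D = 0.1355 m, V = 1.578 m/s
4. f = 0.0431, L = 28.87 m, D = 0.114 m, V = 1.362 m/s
Case 1: h_L = 12.48 m
Case 2: h_L = 4.31 m
Case 3: h_L = 0.8713 m
Case 4: h_L = 1.032 m
Ranking (highest first): 1, 2, 4, 3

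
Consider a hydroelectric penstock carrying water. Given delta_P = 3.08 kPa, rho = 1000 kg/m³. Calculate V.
Formula: V = \sqrt{\frac{2 \Delta P}{\rho}}
V = √(2·(3.08·1000)/1000) = 2.482 m/s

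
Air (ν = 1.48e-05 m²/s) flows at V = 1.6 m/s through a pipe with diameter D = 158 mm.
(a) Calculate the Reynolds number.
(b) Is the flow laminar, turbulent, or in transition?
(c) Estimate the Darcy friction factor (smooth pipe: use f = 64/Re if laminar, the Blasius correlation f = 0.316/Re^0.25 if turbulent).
(a) Re = V·D/ν = 1.6·0.158/1.48e-05 = 17081
(b) Flow regime: turbulent (Re > 4000)
(c) Friction factor: f = 0.316/Re^0.25 = 0.316/17081^0.25 = 0.02764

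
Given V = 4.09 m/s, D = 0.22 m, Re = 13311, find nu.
Formula: Re = \frac{V D}{\nu}
Substituting knowns: 13311 = 4.09·0.22/nu
Solving for nu: nu = 4.09·0.22/13311 = 6.760e-05 m²/s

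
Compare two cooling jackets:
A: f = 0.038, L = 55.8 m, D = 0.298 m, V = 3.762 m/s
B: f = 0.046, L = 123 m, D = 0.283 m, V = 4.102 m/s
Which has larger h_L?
h_L(A) = 5.133 m, h_L(B) = 17.15 m. Answer: B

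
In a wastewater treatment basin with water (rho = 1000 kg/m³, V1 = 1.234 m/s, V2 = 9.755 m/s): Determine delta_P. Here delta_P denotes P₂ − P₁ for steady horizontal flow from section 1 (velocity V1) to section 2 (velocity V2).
Formula: \Delta P = \frac{1}{2} \rho (V_1^2 - V_2^2)
delta_P = 0.5·1000·(1.234² − 9.755²)/1000 = -46.82 kPa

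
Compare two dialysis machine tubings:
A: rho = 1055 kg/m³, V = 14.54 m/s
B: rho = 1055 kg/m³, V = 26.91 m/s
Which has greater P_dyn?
P_dyn(A) = 111.5 kPa, P_dyn(B) = 382 kPa. Answer: B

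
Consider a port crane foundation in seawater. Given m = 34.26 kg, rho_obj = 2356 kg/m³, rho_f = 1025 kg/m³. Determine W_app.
Formula: W_{app} = mg\left(1 - \frac{\rho_f}{\rho_{obj}}\right)
W_app = 34.26·9.81·(1 − 1025/2356) = 189.9 N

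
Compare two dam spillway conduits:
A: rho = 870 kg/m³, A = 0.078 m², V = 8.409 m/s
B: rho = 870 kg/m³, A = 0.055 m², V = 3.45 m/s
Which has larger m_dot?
m_dot(A) = 570.6 kg/s, m_dot(B) = 165.1 kg/s. Answer: A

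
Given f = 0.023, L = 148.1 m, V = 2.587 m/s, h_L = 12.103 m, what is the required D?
Formula: h_L = f \frac{L}{D} \frac{V^2}{2g}
Substituting knowns: 12.103 = 0.023·(148.1/D)·2.587²/(2·9.81)
Solving for D: D = 0.023·148.1·2.587²/(2·9.81·12.103) = 0.096 m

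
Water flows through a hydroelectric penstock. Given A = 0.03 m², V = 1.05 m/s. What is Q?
Formula: Q = A V
Q = 0.03·1.05·1000 = 31.5 L/s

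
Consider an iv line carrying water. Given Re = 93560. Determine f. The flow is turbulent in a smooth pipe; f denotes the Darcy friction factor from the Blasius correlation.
Formula: f = \frac{0.316}{Re^{0.25}}
f = 0.316/93560^0.25 = 0.01807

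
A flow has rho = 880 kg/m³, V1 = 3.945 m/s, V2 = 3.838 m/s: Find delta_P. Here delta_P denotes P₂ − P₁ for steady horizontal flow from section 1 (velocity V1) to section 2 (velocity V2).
Formula: \Delta P = \frac{1}{2} \rho (V_1^2 - V_2^2)
delta_P = 0.5·880·(3.945² − 3.838²)/1000 = 0.3664 kPa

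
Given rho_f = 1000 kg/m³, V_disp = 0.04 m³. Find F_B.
Formula: F_B = \rho_f g V_{disp}
F_B = 1000·9.81·0.04 = 392.4 N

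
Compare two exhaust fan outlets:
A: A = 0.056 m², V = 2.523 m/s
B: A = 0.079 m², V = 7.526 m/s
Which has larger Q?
Q(A) = 141.3 L/s, Q(B) = 594.6 L/s. Answer: B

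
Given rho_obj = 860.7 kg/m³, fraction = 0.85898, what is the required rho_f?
Formula: f_{sub} = \frac{\rho_{obj}}{\rho_f}
Substituting knowns: 0.85898 = 860.7/rho_f
Solving for rho_f: rho_f = 860.7/0.85898 = 1002 kg/m³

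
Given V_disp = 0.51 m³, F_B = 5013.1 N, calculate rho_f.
Formula: F_B = \rho_f g V_{disp}
Substituting knowns: 5013.1 = rho_f·9.81·0.51
Solving for rho_f: rho_f = 5013.1/(9.81·0.51) = 1002 kg/m³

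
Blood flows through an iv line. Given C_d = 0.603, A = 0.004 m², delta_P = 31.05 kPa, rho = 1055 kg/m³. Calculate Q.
Formula: Q = C_d A \sqrt{\frac{2 \Delta P}{\rho}}
Q = 0.603·0.004·√(2·(31.05·1000)/1055)·1000 = 18.51 L/s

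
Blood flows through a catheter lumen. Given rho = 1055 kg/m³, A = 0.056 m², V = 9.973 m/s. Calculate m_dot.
Formula: \dot{m} = \rho A V
m_dot = 1055·0.056·9.973 = 589.2 kg/s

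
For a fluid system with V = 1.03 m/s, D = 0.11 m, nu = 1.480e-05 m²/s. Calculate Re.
Formula: Re = \frac{V D}{\nu}
Re = 1.03·0.11/1.480e-05 = 7655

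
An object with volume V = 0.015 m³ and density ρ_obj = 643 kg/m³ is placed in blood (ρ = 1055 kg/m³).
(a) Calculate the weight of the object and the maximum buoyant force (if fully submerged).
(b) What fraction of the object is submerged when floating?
(a) W=rho_obj*g*V=643*9.81*0.015=94.6 N; F_B(max)=rho*g*V=1055*9.81*0.015=155.2 N
(b) Floating fraction=rho_obj/rho=643/1055=0.609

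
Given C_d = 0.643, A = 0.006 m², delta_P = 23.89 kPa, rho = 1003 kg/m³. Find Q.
Formula: Q = C_d A \sqrt{\frac{2 \Delta P}{\rho}}
Q = 0.643·0.006·√(2·(23.89·1000)/1003)·1000 = 26.63 L/s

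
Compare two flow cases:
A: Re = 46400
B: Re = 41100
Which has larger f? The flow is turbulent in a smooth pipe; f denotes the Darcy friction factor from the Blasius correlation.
f(A) = 0.02153, f(B) = 0.02219. Answer: B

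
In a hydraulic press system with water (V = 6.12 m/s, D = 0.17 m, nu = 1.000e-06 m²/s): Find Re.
Formula: Re = \frac{V D}{\nu}
Re = 6.12·0.17/1.000e-06 = 1.040e+06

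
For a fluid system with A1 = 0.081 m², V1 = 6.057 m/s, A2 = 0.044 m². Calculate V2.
Formula: V_2 = \frac{A_1 V_1}{A_2}
V2 = 0.081·6.057/0.044 = 11.15 m/s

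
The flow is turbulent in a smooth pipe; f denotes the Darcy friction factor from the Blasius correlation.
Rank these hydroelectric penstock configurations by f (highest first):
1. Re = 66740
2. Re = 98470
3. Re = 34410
Case 1: f = 0.01966
Case 2: f = 0.01784
Case 3: f = 0.0232
Ranking (highest first): 3, 1, 2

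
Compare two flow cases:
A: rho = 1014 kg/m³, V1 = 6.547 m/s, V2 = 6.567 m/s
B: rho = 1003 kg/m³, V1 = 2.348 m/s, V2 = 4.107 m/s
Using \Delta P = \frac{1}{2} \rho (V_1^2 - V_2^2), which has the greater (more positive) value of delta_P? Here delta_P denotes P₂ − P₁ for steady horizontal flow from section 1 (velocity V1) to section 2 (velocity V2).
delta_P(A) = -0.133 kPa, delta_P(B) = -5.694 kPa. Answer: A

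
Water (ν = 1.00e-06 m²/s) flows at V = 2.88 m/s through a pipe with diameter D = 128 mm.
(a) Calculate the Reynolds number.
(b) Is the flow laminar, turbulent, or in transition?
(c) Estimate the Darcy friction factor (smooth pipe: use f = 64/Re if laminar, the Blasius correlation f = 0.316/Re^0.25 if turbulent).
(a) Re = V·D/ν = 2.88·0.128/1.00e-06 = 368640
(b) Flow regime: turbulent (Re > 4000)
(c) Friction factor: f = 0.316/Re^0.25 = 0.316/368640^0.25 = 0.01282 (Blasius is strictly valid for Re ≲ 1e5; used here as the smooth-pipe estimate the problem specifies)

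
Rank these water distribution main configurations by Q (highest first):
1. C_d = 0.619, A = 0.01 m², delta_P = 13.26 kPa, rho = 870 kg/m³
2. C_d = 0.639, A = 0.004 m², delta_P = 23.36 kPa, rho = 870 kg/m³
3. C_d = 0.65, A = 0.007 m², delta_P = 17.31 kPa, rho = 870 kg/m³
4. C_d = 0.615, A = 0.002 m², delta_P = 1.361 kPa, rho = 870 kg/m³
Case 1: Q = 34.18 L/s
Case 2: Q = 18.73 L/s
Case 3: Q = 28.7 L/s
Case 4: Q = 2.176 L/s
Ranking (highest first): 1, 3, 2, 4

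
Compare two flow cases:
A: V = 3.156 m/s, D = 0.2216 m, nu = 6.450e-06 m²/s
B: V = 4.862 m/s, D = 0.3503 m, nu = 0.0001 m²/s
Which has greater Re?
Re(A) = 108429, Re(B) = 17032. Answer: A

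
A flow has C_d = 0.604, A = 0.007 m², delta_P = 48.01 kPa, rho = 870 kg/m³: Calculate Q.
Formula: Q = C_d A \sqrt{\frac{2 \Delta P}{\rho}}
Q = 0.604·0.007·√(2·(48.01·1000)/870)·1000 = 44.42 L/s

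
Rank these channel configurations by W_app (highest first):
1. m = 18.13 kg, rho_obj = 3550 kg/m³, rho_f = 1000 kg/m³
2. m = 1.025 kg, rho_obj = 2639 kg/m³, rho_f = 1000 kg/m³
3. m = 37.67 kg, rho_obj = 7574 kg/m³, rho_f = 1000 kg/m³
Case 1: W_app = 127.8 N
Case 2: W_app = 6.245 N
Case 3: W_app = 320.8 N
Ranking (highest first): 3, 1, 2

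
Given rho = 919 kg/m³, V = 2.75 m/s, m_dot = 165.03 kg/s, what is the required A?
Formula: \dot{m} = \rho A V
Substituting knowns: 165.03 = 919·A·2.75
Solving for A: A = 165.03/(919·2.75) = 0.0653 m²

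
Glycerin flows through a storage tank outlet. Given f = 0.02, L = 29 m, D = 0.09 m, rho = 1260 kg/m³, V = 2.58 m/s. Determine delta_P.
Formula: \Delta P = f \frac{L}{D} \frac{\rho V^2}{2}
delta_P = 0.02·(29/0.09)·0.5·1260·2.58²/1000 = 27.02 kPa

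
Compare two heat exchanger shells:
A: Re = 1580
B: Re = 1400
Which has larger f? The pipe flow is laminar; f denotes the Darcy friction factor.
f(A) = 0.04051, f(B) = 0.04571. Answer: B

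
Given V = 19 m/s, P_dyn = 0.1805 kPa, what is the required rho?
Formula: P_{dyn} = \frac{1}{2} \rho V^2
Substituting knowns: 0.1805 = 0.5·rho·19²/1000
Solving for rho: rho = 2·(0.1805·1000)/19² = 1 kg/m³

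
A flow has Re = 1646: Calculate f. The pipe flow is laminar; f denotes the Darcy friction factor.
Formula: f = \frac{64}{Re}
f = 64/1646 = 0.03888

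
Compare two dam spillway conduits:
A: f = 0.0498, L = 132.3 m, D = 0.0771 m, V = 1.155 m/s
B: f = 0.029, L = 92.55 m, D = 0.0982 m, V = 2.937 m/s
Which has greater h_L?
h_L(A) = 5.81 m, h_L(B) = 12.02 m. Answer: B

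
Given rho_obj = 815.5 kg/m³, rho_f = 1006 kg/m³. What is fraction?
Formula: f_{sub} = \frac{\rho_{obj}}{\rho_f}
fraction = 815.5/1006 = 0.8106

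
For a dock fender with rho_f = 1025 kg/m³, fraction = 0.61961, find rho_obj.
Formula: f_{sub} = \frac{\rho_{obj}}{\rho_f}
Substituting knowns: 0.61961 = rho_obj/1025
Solving for rho_obj: rho_obj = 0.61961·1025 = 635.1 kg/m³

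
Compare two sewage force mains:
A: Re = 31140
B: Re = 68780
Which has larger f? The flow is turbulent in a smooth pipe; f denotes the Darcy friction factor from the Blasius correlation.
f(A) = 0.02379, f(B) = 0.01951. Answer: A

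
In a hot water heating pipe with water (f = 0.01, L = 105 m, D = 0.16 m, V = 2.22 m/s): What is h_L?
Formula: h_L = f \frac{L}{D} \frac{V^2}{2g}
h_L = 0.01·(105/0.16)·2.22²/(2·9.81) = 1.648 m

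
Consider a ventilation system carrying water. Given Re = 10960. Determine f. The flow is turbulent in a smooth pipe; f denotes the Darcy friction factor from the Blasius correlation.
Formula: f = \frac{0.316}{Re^{0.25}}
f = 0.316/10960^0.25 = 0.03088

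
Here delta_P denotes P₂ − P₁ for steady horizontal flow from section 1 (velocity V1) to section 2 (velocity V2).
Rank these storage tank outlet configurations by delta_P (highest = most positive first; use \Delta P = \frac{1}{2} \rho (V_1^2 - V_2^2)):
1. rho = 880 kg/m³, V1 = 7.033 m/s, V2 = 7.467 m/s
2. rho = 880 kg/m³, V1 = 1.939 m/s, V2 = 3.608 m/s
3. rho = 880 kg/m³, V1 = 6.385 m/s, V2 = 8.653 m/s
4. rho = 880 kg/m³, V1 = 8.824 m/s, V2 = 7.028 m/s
Case 1: delta_P = -2.769 kPa
Case 2: delta_P = -4.073 kPa
Case 3: delta_P = -15.01 kPa
Case 4: delta_P = 12.53 kPa
Ranking (highest first): 4, 1, 2, 3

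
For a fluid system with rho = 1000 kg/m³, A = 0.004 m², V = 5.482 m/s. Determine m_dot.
Formula: \dot{m} = \rho A V
m_dot = 1000·0.004·5.482 = 21.93 kg/s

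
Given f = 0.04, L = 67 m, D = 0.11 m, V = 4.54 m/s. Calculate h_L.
Formula: h_L = f \frac{L}{D} \frac{V^2}{2g}
h_L = 0.04·(67/0.11)·4.54²/(2·9.81) = 25.59 m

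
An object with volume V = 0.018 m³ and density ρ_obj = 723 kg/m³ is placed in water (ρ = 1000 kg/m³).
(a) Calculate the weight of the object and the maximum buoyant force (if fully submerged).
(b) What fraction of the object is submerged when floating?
(a) W=rho_obj*g*V=723*9.81*0.018=127.7 N; F_B(max)=rho*g*V=1000*9.81*0.018=176.6 N
(b) Floating fraction=rho_obj/rho=723/1000=0.723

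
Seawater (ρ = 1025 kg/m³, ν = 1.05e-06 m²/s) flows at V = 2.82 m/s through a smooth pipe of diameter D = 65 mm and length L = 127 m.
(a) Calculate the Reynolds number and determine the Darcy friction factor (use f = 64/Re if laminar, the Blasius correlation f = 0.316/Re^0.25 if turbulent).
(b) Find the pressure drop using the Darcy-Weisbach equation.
(a) Re = V·D/ν = 2.82·0.065/1.05e-06 = 174570 → turbulent (Re > 4000); f = 0.316/Re^0.25 = 0.316/174570^0.25 = 0.015459 (Blasius is strictly valid for Re ≲ 1e5; used here as the smooth-pipe estimate the problem specifies)
(b) Darcy-Weisbach: ΔP = f·(L/D)·½ρV²/1000 = 0.015459·(127/0.065)·½·1025·2.82²/1000 = 123.1 kPa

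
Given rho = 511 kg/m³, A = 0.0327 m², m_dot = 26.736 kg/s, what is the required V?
Formula: \dot{m} = \rho A V
Substituting knowns: 26.736 = 511·0.0327·V
Solving for V: V = 26.736/(511·0.0327) = 1.6 m/s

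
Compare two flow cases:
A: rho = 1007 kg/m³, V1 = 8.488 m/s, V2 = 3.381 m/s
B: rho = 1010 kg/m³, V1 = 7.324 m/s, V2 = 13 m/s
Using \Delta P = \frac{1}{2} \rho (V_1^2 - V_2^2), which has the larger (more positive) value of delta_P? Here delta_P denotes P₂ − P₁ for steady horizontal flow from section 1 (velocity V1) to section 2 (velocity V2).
delta_P(A) = 30.52 kPa, delta_P(B) = -58.26 kPa. Answer: A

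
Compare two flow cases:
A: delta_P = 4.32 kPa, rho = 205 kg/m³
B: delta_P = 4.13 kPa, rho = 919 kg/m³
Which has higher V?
V(A) = 6.492 m/s, V(B) = 2.998 m/s. Answer: A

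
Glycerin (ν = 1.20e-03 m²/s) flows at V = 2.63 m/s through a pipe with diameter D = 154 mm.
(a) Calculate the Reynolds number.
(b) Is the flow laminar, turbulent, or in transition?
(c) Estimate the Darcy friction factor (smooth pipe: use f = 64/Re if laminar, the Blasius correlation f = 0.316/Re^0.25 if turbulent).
(a) Re = V·D/ν = 2.63·0.154/1.20e-03 = 337.52
(b) Flow regime: laminar (Re < 2300)
(c) Friction factor: f = 64/Re = 64/337.52 = 0.1896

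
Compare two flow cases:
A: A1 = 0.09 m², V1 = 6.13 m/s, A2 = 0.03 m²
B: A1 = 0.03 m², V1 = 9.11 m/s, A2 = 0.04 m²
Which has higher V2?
V2(A) = 18.39 m/s, V2(B) = 6.832 m/s. Answer: A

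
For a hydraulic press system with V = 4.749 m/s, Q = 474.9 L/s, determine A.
Formula: Q = A V
Substituting knowns: 474.9 = A·4.749·1000
Solving for A: A = (474.9/1000)/4.749 = 0.1 m²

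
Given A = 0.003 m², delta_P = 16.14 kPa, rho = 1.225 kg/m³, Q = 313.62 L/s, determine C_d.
Formula: Q = C_d A \sqrt{\frac{2 \Delta P}{\rho}}
Substituting knowns: 313.62 = C_d·0.003·√(2·(16.14·1000)/1.225)·1000
Solving for C_d: C_d = (313.62/1000)/(0.003·√(2·(16.14·1000)/1.225)) = 0.644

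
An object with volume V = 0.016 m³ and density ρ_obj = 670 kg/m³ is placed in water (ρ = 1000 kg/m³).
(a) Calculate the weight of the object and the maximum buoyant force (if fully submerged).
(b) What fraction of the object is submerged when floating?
(a) W=rho_obj*g*V=670*9.81*0.016=105.2 N; F_B(max)=rho*g*V=1000*9.81*0.016=157.0 N
(b) Floating fraction=rho_obj/rho=670/1000=0.670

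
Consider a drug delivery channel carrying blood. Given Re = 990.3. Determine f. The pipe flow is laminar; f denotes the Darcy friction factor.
Formula: f = \frac{64}{Re}
f = 64/990.3 = 0.06463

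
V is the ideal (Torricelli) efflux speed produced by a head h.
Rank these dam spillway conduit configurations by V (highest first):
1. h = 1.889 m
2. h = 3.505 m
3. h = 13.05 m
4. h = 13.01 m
Case 1: V = 6.088 m/s
Case 2: V = 8.293 m/s
Case 3: V = 16 m/s
Case 4: V = 15.98 m/s
Ranking (highest first): 3, 4, 2, 1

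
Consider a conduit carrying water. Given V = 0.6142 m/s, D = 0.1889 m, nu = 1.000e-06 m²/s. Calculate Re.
Formula: Re = \frac{V D}{\nu}
Re = 0.6142·0.1889/1.000e-06 = 116022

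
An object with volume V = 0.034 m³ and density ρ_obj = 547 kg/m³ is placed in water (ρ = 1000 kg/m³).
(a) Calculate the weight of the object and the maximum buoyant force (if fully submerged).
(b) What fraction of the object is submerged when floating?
(a) W=rho_obj*g*V=547*9.81*0.034=182.4 N; F_B(max)=rho*g*V=1000*9.81*0.034=333.5 N
(b) Floating fraction=rho_obj/rho=547/1000=0.547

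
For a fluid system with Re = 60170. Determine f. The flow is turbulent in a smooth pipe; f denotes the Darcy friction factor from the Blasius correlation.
Formula: f = \frac{0.316}{Re^{0.25}}
f = 0.316/60170^0.25 = 0.02018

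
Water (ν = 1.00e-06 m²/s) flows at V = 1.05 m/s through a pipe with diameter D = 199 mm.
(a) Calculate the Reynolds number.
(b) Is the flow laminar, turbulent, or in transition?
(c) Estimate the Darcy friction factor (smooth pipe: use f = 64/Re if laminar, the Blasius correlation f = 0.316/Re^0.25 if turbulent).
(a) Re = V·D/ν = 1.05·0.199/1.00e-06 = 208950
(b) Flow regime: turbulent (Re > 4000)
(c) Friction factor: f = 0.316/Re^0.25 = 0.316/208950^0.25 = 0.01478 (Blasius is strictly valid for Re ≲ 1e5; used here as the smooth-pipe estimate the problem specifies)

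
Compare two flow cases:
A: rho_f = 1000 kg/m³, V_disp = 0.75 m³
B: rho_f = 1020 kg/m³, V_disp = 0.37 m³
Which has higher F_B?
F_B(A) = 7358 N, F_B(B) = 3702 N. Answer: A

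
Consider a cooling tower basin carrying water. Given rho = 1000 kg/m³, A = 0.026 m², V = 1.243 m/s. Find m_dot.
Formula: \dot{m} = \rho A V
m_dot = 1000·0.026·1.243 = 32.32 kg/s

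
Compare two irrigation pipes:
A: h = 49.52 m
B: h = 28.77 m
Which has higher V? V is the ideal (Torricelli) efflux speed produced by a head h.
V(A) = 31.17 m/s, V(B) = 23.76 m/s. Answer: A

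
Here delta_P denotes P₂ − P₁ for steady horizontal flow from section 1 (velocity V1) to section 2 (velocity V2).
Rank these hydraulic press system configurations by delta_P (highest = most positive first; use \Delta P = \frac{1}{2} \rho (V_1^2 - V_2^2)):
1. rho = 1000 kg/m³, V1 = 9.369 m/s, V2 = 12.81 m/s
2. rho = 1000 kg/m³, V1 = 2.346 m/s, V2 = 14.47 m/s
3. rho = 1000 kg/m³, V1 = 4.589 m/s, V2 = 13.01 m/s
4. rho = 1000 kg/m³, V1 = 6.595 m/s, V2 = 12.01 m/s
Case 1: delta_P = -38.16 kPa
Case 2: delta_P = -101.9 kPa
Case 3: delta_P = -74.1 kPa
Case 4: delta_P = -50.37 kPa
Ranking (highest first): 1, 4, 3, 2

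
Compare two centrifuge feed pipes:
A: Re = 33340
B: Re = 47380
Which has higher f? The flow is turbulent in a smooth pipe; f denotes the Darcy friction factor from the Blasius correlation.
f(A) = 0.02339, f(B) = 0.02142. Answer: A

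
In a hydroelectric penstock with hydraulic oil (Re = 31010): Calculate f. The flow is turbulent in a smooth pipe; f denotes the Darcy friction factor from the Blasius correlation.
Formula: f = \frac{0.316}{Re^{0.25}}
f = 0.316/31010^0.25 = 0.02381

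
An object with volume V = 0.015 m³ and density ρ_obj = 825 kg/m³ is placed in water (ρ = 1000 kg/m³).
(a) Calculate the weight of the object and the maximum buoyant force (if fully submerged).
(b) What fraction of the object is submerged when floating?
(a) W=rho_obj*g*V=825*9.81*0.015=121.4 N; F_B(max)=rho*g*V=1000*9.81*0.015=147.2 N
(b) Floating fraction=rho_obj/rho=825/1000=0.825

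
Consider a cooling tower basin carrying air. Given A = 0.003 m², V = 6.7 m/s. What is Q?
Formula: Q = A V
Q = 0.003·6.7·1000 = 20.1 L/s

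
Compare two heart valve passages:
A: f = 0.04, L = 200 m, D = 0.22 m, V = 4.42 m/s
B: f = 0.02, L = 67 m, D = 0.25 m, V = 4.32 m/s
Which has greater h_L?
h_L(A) = 36.21 m, h_L(B) = 5.098 m. Answer: A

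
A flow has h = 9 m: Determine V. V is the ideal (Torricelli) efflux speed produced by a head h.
Formula: V = \sqrt{2 g h}
V = √(2·9.81·9) = 13.29 m/s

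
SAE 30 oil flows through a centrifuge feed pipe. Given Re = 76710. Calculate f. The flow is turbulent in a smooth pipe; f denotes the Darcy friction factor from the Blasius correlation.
Formula: f = \frac{0.316}{Re^{0.25}}
f = 0.316/76710^0.25 = 0.01899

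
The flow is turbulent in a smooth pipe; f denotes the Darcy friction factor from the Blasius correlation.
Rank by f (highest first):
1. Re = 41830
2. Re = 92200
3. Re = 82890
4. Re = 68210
Case 1: f = 0.0221
Case 2: f = 0.01813
Case 3: f = 0.01862
Case 4: f = 0.01955
Ranking (highest first): 1, 4, 3, 2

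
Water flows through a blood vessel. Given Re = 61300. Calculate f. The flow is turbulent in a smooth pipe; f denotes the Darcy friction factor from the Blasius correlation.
Formula: f = \frac{0.316}{Re^{0.25}}
f = 0.316/61300^0.25 = 0.02008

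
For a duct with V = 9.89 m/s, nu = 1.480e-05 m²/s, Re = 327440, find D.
Formula: Re = \frac{V D}{\nu}
Substituting knowns: 327440 = 9.89·D/1.480e-05
Solving for D: D = 327440·1.480e-05/9.89 = 0.49 m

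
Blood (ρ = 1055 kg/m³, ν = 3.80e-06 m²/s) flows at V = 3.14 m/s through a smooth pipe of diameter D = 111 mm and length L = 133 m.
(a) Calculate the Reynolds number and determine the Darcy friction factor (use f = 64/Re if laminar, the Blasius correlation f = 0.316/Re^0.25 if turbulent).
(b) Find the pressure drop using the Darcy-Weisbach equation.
(a) Re = V·D/ν = 3.14·0.111/3.80e-06 = 91721 → turbulent (Re > 4000); f = 0.316/Re^0.25 = 0.316/91721^0.25 = 0.018158
(b) Darcy-Weisbach: ΔP = f·(L/D)·½ρV²/1000 = 0.018158·(133/0.111)·½·1055·3.14²/1000 = 113.2 kPa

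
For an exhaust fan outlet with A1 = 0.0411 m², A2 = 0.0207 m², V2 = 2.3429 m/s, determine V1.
Formula: V_2 = \frac{A_1 V_1}{A_2}
Substituting knowns: 2.3429 = 0.0411·V1/0.0207
Solving for V1: V1 = 2.3429·0.0207/0.0411 = 1.18 m/s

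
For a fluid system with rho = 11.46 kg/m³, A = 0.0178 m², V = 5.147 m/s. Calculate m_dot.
Formula: \dot{m} = \rho A V
m_dot = 11.46·0.0178·5.147 = 1.05 kg/s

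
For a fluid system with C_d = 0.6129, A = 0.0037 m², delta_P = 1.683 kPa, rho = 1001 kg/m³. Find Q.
Formula: Q = C_d A \sqrt{\frac{2 \Delta P}{\rho}}
Q = 0.6129·0.0037·√(2·(1.683·1000)/1001)·1000 = 4.158 L/s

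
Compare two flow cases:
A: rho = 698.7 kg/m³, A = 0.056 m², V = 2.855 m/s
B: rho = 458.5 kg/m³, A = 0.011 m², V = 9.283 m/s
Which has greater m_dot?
m_dot(A) = 111.7 kg/s, m_dot(B) = 46.82 kg/s. Answer: A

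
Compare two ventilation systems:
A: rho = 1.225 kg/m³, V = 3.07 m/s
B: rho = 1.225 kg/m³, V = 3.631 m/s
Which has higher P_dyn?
P_dyn(A) = 0.005773 kPa, P_dyn(B) = 0.008075 kPa. Answer: B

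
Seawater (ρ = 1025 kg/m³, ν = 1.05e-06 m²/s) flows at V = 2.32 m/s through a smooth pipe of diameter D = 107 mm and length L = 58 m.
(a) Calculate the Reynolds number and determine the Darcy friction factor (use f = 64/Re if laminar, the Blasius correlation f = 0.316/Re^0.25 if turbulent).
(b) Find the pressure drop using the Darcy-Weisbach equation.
(a) Re = V·D/ν = 2.32·0.107/1.05e-06 = 236420 → turbulent (Re > 4000); f = 0.316/Re^0.25 = 0.316/236420^0.25 = 0.014331 (Blasius is strictly valid for Re ≲ 1e5; used here as the smooth-pipe estimate the problem specifies)
(b) Darcy-Weisbach: ΔP = f·(L/D)·½ρV²/1000 = 0.014331·(58/0.107)·½·1025·2.32²/1000 = 21.43 kPa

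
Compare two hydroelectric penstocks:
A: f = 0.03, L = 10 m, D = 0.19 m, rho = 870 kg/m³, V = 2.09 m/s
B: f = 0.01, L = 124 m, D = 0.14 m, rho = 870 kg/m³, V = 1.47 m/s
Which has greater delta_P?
delta_P(A) = 3 kPa, delta_P(B) = 8.326 kPa. Answer: B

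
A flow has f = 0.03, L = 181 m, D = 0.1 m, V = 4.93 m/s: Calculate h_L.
Formula: h_L = f \frac{L}{D} \frac{V^2}{2g}
h_L = 0.03·(181/0.1)·4.93²/(2·9.81) = 67.27 m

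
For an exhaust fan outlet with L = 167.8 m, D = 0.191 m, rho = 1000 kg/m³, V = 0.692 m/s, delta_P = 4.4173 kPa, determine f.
Formula: \Delta P = f \frac{L}{D} \frac{\rho V^2}{2}
Substituting knowns: 4.4173 = f·(167.8/0.191)·0.5·1000·0.692²/1000
Solving for f: f = (4.4173·1000)/((167.8/0.191)·0.5·1000·0.692²) = 0.021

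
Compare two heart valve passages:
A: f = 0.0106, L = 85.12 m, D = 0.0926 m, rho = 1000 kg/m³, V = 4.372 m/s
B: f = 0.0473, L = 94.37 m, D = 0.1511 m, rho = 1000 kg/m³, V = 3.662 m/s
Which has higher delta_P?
delta_P(A) = 93.12 kPa, delta_P(B) = 198.1 kPa. Answer: B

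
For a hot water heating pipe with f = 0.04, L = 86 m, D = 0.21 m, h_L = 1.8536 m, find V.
Formula: h_L = f \frac{L}{D} \frac{V^2}{2g}
Substituting knowns: 1.8536 = 0.04·(86/0.21)·V²/(2·9.81)
Solving for V: V = √(1.8536·2·9.81/(0.04·(86/0.21))) = 1.49 m/s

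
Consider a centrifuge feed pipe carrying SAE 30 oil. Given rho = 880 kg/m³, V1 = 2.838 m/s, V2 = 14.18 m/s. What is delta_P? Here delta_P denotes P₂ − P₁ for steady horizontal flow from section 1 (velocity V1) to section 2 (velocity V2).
Formula: \Delta P = \frac{1}{2} \rho (V_1^2 - V_2^2)
delta_P = 0.5·880·(2.838² − 14.18²)/1000 = -84.93 kPa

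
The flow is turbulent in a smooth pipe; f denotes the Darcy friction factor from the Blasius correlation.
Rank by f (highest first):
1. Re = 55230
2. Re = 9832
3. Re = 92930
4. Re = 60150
Case 1: f = 0.02061
Case 2: f = 0.03173
Case 3: f = 0.0181
Case 4: f = 0.02018
Ranking (highest first): 2, 1, 4, 3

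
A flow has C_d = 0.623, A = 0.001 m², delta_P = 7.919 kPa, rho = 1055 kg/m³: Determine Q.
Formula: Q = C_d A \sqrt{\frac{2 \Delta P}{\rho}}
Q = 0.623·0.001·√(2·(7.919·1000)/1055)·1000 = 2.414 L/s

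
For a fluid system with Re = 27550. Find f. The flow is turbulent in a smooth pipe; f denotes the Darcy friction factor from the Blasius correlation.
Formula: f = \frac{0.316}{Re^{0.25}}
f = 0.316/27550^0.25 = 0.02453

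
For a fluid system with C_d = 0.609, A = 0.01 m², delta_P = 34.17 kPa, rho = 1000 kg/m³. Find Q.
Formula: Q = C_d A \sqrt{\frac{2 \Delta P}{\rho}}
Q = 0.609·0.01·√(2·(34.17·1000)/1000)·1000 = 50.34 L/s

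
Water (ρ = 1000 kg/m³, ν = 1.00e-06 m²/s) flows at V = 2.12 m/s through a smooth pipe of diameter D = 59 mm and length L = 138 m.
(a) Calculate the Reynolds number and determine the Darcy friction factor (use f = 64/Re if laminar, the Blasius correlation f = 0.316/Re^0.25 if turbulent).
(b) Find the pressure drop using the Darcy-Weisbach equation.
(a) Re = V·D/ν = 2.12·0.059/1.00e-06 = 125080 → turbulent (Re > 4000); f = 0.316/Re^0.25 = 0.316/125080^0.25 = 0.016803 (Blasius is strictly valid for Re ≲ 1e5; used here as the smooth-pipe estimate the problem specifies)
(b) Darcy-Weisbach: ΔP = f·(L/D)·½ρV²/1000 = 0.016803·(138/0.059)·½·1000·2.12²/1000 = 88.32 kPa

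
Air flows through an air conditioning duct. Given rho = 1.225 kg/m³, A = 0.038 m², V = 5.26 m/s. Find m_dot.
Formula: \dot{m} = \rho A V
m_dot = 1.225·0.038·5.26 = 0.2449 kg/s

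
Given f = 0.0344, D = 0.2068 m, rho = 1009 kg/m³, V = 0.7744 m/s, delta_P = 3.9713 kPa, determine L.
Formula: \Delta P = f \frac{L}{D} \frac{\rho V^2}{2}
Substituting knowns: 3.9713 = 0.0344·(L/0.2068)·0.5·1009·0.7744²/1000
Solving for L: L = (3.9713·1000)·0.2068/(0.0344·0.5·1009·0.7744²) = 78.91 m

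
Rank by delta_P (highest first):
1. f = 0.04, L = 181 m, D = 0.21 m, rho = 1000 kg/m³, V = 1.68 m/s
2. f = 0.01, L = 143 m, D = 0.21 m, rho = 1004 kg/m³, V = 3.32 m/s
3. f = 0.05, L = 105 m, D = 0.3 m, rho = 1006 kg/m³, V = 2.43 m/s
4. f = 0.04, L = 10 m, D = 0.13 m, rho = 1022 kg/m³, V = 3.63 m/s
Case 1: delta_P = 48.65 kPa
Case 2: delta_P = 37.68 kPa
Case 3: delta_P = 51.98 kPa
Case 4: delta_P = 20.72 kPa
Ranking (highest first): 3, 1, 2, 4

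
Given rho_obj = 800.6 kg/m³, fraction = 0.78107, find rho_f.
Formula: f_{sub} = \frac{\rho_{obj}}{\rho_f}
Substituting knowns: 0.78107 = 800.6/rho_f
Solving for rho_f: rho_f = 800.6/0.78107 = 1025 kg/m³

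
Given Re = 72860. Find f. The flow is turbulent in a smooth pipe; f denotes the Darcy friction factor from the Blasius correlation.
Formula: f = \frac{0.316}{Re^{0.25}}
f = 0.316/72860^0.25 = 0.01923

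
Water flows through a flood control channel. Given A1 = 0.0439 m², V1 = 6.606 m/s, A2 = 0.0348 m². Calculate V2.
Formula: V_2 = \frac{A_1 V_1}{A_2}
V2 = 0.0439·6.606/0.0348 = 8.333 m/s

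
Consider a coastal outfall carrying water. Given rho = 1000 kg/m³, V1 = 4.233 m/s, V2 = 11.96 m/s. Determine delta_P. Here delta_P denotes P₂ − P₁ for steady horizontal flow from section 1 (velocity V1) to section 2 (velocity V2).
Formula: \Delta P = \frac{1}{2} \rho (V_1^2 - V_2^2)
delta_P = 0.5·1000·(4.233² − 11.96²)/1000 = -62.56 kPa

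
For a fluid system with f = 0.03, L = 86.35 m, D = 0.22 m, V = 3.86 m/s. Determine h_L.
Formula: h_L = f \frac{L}{D} \frac{V^2}{2g}
h_L = 0.03·(86.35/0.22)·3.86²/(2·9.81) = 8.942 m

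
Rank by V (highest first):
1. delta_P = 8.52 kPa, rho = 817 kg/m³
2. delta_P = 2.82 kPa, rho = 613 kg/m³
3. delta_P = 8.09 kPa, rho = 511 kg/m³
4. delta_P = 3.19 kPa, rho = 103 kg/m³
Case 1: V = 4.567 m/s
Case 2: V = 3.033 m/s
Case 3: V = 5.627 m/s
Case 4: V = 7.87 m/s
Ranking (highest first): 4, 3, 1, 2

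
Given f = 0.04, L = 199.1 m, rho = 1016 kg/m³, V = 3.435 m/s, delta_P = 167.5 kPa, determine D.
Formula: \Delta P = f \frac{L}{D} \frac{\rho V^2}{2}
Substituting knowns: 167.5 = 0.04·(199.1/D)·0.5·1016·3.435²/1000
Solving for D: D = 0.04·199.1·0.5·1016·3.435²/(167.5·1000) = 0.285 m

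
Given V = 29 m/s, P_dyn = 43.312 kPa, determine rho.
Formula: P_{dyn} = \frac{1}{2} \rho V^2
Substituting knowns: 43.312 = 0.5·rho·29²/1000
Solving for rho: rho = 2·(43.312·1000)/29² = 103 kg/m³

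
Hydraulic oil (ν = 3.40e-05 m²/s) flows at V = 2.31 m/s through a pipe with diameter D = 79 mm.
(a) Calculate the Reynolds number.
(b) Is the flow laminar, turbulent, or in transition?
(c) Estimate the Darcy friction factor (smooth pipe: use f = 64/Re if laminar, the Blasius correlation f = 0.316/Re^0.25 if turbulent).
(a) Re = V·D/ν = 2.31·0.079/3.40e-05 = 5367.4
(b) Flow regime: turbulent (Re > 4000)
(c) Friction factor: f = 0.316/Re^0.25 = 0.316/5367.4^0.25 = 0.03692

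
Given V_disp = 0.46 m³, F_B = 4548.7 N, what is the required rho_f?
Formula: F_B = \rho_f g V_{disp}
Substituting knowns: 4548.7 = rho_f·9.81·0.46
Solving for rho_f: rho_f = 4548.7/(9.81·0.46) = 1008 kg/m³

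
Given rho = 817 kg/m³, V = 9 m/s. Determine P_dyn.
Formula: P_{dyn} = \frac{1}{2} \rho V^2
P_dyn = 0.5·817·9²/1000 = 33.09 kPa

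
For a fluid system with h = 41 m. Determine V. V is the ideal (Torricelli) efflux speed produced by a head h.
Formula: V = \sqrt{2 g h}
V = √(2·9.81·41) = 28.36 m/s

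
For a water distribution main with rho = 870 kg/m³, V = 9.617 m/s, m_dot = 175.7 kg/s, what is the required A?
Formula: \dot{m} = \rho A V
Substituting knowns: 175.7 = 870·A·9.617
Solving for A: A = 175.7/(870·9.617) = 0.021 m²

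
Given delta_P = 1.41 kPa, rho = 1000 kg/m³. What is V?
Formula: V = \sqrt{\frac{2 \Delta P}{\rho}}
V = √(2·(1.41·1000)/1000) = 1.679 m/s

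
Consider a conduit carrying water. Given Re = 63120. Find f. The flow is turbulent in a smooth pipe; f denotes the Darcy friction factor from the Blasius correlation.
Formula: f = \frac{0.316}{Re^{0.25}}
f = 0.316/63120^0.25 = 0.01994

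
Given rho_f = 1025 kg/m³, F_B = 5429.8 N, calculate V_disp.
Formula: F_B = \rho_f g V_{disp}
Substituting knowns: 5429.8 = 1025·9.81·V_disp
Solving for V_disp: V_disp = 5429.8/(1025·9.81) = 0.54 m³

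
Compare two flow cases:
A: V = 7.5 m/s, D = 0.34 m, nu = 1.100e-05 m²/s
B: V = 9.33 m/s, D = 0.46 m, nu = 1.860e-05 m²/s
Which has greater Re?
Re(A) = 231818, Re(B) = 230742. Answer: A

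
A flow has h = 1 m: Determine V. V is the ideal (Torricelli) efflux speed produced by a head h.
Formula: V = \sqrt{2 g h}
V = √(2·9.81·1) = 4.429 m/s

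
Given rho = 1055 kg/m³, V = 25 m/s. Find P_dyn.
Formula: P_{dyn} = \frac{1}{2} \rho V^2
P_dyn = 0.5·1055·25²/1000 = 329.7 kPa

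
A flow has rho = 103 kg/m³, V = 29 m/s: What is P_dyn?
Formula: P_{dyn} = \frac{1}{2} \rho V^2
P_dyn = 0.5·103·29²/1000 = 43.31 kPa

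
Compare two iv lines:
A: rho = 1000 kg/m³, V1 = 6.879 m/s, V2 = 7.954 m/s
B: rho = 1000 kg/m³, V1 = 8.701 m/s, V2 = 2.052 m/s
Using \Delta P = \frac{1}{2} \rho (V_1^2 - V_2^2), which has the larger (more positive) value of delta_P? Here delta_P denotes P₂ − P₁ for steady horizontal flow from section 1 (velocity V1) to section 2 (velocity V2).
delta_P(A) = -7.973 kPa, delta_P(B) = 35.75 kPa. Answer: B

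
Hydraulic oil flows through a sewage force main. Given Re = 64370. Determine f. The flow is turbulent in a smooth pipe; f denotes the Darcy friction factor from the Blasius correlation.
Formula: f = \frac{0.316}{Re^{0.25}}
f = 0.316/64370^0.25 = 0.01984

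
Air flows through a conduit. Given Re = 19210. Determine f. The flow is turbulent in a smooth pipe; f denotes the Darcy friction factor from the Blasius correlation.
Formula: f = \frac{0.316}{Re^{0.25}}
f = 0.316/19210^0.25 = 0.02684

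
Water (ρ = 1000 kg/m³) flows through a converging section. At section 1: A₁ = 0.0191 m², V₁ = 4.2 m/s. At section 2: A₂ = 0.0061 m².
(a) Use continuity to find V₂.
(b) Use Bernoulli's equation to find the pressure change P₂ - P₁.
(a) Continuity: A₁V₁=A₂V₂ -> V₂=A₁V₁/A₂=0.0191*4.2/0.0061=13.15 m/s
(b) Bernoulli: P₂-P₁=0.5*rho*(V₁^2-V₂^2)/1000=0.5*1000*(4.2^2-13.15^2)/1000=-77.64 kPa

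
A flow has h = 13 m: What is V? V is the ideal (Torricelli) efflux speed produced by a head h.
Formula: V = \sqrt{2 g h}
V = √(2·9.81·13) = 15.97 m/s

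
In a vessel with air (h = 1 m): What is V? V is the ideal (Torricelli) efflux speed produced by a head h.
Formula: V = \sqrt{2 g h}
V = √(2·9.81·1) = 4.429 m/s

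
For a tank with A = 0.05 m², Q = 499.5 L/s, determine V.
Formula: Q = A V
Substituting knowns: 499.5 = 0.05·V·1000
Solving for V: V = (499.5/1000)/0.05 = 9.99 m/s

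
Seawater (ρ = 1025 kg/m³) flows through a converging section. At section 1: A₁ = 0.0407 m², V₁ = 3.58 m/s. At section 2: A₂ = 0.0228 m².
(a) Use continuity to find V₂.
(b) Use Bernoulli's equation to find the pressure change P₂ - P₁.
(a) Continuity: A₁V₁=A₂V₂ -> V₂=A₁V₁/A₂=0.0407*3.58/0.0228=6.39 m/s
(b) Bernoulli: P₂-P₁=0.5*rho*(V₁^2-V₂^2)/1000=0.5*1025*(3.58^2-6.39^2)/1000=-14.36 kPa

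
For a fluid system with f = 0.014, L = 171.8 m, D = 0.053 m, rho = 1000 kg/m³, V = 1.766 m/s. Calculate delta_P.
Formula: \Delta P = f \frac{L}{D} \frac{\rho V^2}{2}
delta_P = 0.014·(171.8/0.053)·0.5·1000·1.766²/1000 = 70.77 kPa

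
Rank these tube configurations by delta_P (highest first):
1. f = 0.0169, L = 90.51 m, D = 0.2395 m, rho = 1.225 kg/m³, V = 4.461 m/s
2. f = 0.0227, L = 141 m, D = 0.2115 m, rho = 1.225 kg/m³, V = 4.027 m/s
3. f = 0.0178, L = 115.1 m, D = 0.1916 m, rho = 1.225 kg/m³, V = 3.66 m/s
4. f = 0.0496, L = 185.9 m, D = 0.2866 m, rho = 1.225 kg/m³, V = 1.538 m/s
Case 1: delta_P = 0.07785 kPa
Case 2: delta_P = 0.1503 kPa
Case 3: delta_P = 0.08773 kPa
Case 4: delta_P = 0.04661 kPa
Ranking (highest first): 2, 3, 1, 4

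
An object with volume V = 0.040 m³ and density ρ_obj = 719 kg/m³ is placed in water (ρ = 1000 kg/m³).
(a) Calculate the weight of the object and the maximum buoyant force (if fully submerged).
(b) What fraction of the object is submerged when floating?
(a) W=rho_obj*g*V=719*9.81*0.040=282.1 N; F_B(max)=rho*g*V=1000*9.81*0.040=392.4 N
(b) Floating fraction=rho_obj/rho=719/1000=0.719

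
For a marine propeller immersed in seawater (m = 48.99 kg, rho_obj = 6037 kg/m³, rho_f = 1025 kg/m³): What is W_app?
Formula: W_{app} = mg\left(1 - \frac{\rho_f}{\rho_{obj}}\right)
W_app = 48.99·9.81·(1 − 1025/6037) = 399 N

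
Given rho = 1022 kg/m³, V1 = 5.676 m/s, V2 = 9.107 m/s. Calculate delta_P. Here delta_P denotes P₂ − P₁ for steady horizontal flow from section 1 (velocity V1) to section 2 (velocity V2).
Formula: \Delta P = \frac{1}{2} \rho (V_1^2 - V_2^2)
delta_P = 0.5·1022·(5.676² − 9.107²)/1000 = -25.92 kPa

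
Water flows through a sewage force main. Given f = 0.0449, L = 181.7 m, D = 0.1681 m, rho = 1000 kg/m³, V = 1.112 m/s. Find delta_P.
Formula: \Delta P = f \frac{L}{D} \frac{\rho V^2}{2}
delta_P = 0.0449·(181.7/0.1681)·0.5·1000·1.112²/1000 = 30.01 kPa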